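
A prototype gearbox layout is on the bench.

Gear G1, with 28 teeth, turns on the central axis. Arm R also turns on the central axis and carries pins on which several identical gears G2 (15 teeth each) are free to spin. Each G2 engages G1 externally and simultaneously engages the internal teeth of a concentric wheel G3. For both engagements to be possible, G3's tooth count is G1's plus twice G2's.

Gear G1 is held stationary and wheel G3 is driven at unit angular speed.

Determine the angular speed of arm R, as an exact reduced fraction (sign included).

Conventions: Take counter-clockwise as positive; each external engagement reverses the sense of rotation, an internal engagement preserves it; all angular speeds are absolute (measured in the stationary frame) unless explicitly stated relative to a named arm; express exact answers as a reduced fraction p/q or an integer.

planetary set (28T centre, 15T on arm, 58T internal) — Willis relation
ring teeth: 28 + 2·15 = 58
28(ω_sun−ω_arm) = −58(ω_ring−ω_arm),  ω_sun = 0, ω_ring = 1
28(0−ω_arm) = −58(1−ω_arm)  ⇒  86·ω_arm = 58  ⇒  ω_arm = 29/43
exact speed ratio = 29/43

29/43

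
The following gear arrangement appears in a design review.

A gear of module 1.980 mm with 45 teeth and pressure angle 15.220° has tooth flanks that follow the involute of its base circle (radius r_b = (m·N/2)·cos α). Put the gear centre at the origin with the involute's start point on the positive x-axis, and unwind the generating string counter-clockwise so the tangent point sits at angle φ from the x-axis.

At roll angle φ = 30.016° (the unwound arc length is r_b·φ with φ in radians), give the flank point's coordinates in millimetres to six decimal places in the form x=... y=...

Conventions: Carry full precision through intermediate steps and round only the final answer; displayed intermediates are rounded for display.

topology: single-mesh involute geometry — m = 1.980, N = 45
pitch radius r_p = m·N/2 = 1.980·45/2 = 44.550000
base radius r_b = r_p·cos α = 44.550000·cos 15.220° = 42.987405
roll angle φ = 30.016° = 0.52387803 rad
x = r_b·(cos φ + φ·sin φ) = 48.487705
y = r_b·(sin φ − φ·cos φ) = 2.004215

x=48.487705 y=2.004215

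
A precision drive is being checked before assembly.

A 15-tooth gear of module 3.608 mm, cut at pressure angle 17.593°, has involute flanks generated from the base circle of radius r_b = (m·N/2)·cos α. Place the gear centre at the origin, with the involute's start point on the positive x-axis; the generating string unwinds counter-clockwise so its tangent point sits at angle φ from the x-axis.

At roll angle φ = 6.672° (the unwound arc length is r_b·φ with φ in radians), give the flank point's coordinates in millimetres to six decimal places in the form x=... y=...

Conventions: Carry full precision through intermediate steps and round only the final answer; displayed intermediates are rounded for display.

recognized (one wheel, involute flank): single-mesh tooth geometry, m = 3.608, N = 15
pitch radius r_p = m·N/2 = 3.608·15/2 = 27.060000
base radius r_b = r_p·cos α = 27.060000·cos 17.593° = 25.794339
roll angle φ = 6.672° = 0.11644837 rad
x = r_b·(cos φ + φ·sin φ) = 25.968635
y = r_b·(sin φ − φ·cos φ) = 0.013559

x=25.968635 y=0.013559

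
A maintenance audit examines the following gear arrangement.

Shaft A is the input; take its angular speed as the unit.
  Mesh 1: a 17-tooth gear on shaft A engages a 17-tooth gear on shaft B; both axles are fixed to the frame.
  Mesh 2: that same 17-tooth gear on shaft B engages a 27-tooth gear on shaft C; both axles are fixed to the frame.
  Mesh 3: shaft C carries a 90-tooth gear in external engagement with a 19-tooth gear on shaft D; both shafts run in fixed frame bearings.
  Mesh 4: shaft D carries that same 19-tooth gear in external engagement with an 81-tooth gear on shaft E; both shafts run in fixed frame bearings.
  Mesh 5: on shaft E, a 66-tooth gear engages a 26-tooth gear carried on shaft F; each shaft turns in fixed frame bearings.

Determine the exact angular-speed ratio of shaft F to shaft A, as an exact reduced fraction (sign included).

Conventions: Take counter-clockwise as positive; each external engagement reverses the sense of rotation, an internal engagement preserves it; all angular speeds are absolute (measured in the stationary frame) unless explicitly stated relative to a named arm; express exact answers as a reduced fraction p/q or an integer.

-1870/1053

class = fixed-axis compound train [5 meshes; 5 ratios multiply, 5 sense flips]
mesh 1 [17T→17T]: running ratio 1, sense −
mesh 2 [17T→27T]: running ratio 17/27, sense +
mesh 3 [90T→19T]: running ratio 170/57, sense −
mesh 4 [19T→81T]: running ratio 170/243, sense +
mesh 5 [66T→26T]: running ratio 1870/1053, sense −
ω_out/ω_in = -1870/1053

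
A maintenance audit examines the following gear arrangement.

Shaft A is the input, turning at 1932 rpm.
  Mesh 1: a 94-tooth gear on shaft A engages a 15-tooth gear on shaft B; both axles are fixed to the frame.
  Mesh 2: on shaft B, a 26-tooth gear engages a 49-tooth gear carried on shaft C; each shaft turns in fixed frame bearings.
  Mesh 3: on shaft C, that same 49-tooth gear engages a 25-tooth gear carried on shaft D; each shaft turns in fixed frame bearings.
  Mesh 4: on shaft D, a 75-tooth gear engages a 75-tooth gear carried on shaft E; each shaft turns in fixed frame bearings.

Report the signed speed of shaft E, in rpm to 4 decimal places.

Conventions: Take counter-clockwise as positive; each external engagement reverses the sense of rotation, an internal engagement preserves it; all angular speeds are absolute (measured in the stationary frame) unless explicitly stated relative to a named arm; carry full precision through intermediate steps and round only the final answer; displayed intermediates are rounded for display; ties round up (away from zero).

4-mesh fixed-axis compound train (all bearings frame-fixed)
mesh 1 [94T→15T]: ω = 1932.0000×94/15 = 12107.2000 rpm, sense flips to −
mesh 2 [26T→49T]: ω = 12107.2000×26/49 = 6424.2286 rpm, sense flips to +
mesh 3 [49T→25T]: ω = 6424.2286×49/25 = 12591.4880 rpm, sense flips to −
mesh 4 [75T→75T]: ω = 12591.4880×75/75 = 12591.4880 rpm, sense flips to +
signed output speed = +12591.4880 rpm

+12591.4880 rpm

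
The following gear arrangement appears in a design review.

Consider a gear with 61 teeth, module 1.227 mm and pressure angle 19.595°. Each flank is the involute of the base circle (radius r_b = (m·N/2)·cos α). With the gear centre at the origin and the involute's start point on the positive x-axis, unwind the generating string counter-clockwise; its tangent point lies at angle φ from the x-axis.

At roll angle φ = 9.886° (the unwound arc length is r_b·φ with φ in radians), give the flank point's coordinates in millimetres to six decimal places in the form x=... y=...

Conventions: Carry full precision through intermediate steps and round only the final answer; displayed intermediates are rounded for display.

x=35.777092 y=0.060189

topology: single-mesh involute geometry — m = 1.227, N = 61
pitch radius r_p = m·N/2 = 1.227·61/2 = 37.423500
base radius r_b = r_p·cos α = 37.423500·cos 19.595° = 35.256182
roll angle φ = 9.886° = 0.17254325 rad
x = r_b·(cos φ + φ·sin φ) = 35.777092
y = r_b·(sin φ − φ·cos φ) = 0.060189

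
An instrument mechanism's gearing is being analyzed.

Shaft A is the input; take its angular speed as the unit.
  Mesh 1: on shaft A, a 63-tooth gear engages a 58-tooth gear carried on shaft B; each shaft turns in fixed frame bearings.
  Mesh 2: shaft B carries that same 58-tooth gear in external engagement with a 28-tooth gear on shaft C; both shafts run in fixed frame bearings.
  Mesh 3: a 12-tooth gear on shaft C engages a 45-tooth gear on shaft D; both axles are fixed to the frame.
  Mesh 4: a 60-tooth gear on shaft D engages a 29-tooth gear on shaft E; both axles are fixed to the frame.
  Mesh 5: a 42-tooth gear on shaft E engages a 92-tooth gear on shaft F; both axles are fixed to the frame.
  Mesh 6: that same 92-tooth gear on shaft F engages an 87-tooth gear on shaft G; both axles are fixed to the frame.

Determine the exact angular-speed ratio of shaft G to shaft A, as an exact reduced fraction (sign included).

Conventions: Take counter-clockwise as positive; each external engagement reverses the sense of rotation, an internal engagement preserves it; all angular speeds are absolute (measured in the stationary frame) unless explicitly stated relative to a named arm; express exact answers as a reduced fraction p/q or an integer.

class = fixed-axis compound train [6 meshes; 6 ratios multiply, 6 sense flips]
mesh 1 [63T→58T]: running ratio 63/58, sense −
mesh 2 [58T→28T]: running ratio 9/4, sense +
mesh 3 [12T→45T]: running ratio 3/5, sense −
mesh 4 [60T→29T]: running ratio 36/29, sense +
mesh 5 [42T→92T]: running ratio 378/667, sense −
mesh 6 [92T→87T]: running ratio 504/841, sense +
ω_out/ω_in = 504/841

504/841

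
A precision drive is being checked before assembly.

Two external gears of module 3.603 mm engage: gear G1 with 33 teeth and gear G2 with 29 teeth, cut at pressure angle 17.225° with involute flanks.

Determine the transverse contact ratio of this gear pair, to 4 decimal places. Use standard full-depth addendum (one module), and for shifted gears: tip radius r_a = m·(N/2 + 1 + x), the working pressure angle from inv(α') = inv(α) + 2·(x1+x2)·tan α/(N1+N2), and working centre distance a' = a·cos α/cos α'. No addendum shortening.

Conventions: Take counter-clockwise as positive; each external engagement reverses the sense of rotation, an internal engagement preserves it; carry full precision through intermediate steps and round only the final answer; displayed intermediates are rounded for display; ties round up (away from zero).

1.7953

recognized (one external pair, fixed centres): single-mesh tooth geometry, m = 3.603, N1 = 33, N2 = 29
base radii: r_b1 = 56.783145, r_b2 = 49.900340
tip radii: r_a1 = 63.052500, r_a2 = 55.846500
no profile shift: α' = α, a' = a
action lengths: √(r_a1²−r_b1²) = 27.409710, √(r_a2²−r_b2²) = 25.075639
base pitch p_b = π·m·cos α = 10.811486
CR = (27.409710 + 25.075639 − 111.693000·sin 17.22500°)/10.811486 = 1.795339
contact ratio ≈ 1.7953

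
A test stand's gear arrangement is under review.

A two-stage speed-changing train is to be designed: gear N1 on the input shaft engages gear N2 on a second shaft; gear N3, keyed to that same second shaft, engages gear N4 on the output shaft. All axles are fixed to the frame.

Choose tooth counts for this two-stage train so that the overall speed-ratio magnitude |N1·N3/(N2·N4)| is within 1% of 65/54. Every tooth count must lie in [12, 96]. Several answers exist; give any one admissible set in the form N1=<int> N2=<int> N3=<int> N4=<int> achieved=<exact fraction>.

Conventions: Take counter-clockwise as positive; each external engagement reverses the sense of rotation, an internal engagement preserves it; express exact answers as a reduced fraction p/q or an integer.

2-stage fixed-axis compound train for ratio 65/54
target = 65/54 in lowest terms: an exact hit needs N1·N3 = k·65 and N2·N4 = k·54 for one integer k, every count in [12, 96]; additionally prefer no 1:1 stage (N1 ≠ N2, N3 ≠ N4)
k = 1…3: no 1:1-free in-range split of k·65 and k·54 into factor pairs; take k = 4
k = 4: N1·N3 = 260 = 13·20, N2·N4 = 216 = 12·18
achieved = 13·20/(12·18) = 65/54; |achieved − target| = 0 ≤ 13/1080 ✓

N1=13 N2=12 N3=20 N4=18 achieved=65/54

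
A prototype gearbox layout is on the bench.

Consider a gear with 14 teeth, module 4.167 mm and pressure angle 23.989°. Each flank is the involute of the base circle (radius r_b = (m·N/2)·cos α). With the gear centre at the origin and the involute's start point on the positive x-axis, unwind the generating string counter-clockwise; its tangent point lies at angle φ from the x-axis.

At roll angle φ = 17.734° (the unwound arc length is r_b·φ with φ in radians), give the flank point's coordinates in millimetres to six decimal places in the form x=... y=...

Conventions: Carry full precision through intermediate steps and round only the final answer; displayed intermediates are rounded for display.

x=27.895592 y=0.260888

class = single-mesh tooth geometry [base-circle involute, m = 4.167, 14T]
pitch radius r_p = m·N/2 = 4.167·14/2 = 29.169000
base radius r_b = r_p·cos α = 29.169000·cos 23.989° = 26.649485
roll angle φ = 17.734° = 0.30951669 rad
x = r_b·(cos φ + φ·sin φ) = 27.895592
y = r_b·(sin φ − φ·cos φ) = 0.260888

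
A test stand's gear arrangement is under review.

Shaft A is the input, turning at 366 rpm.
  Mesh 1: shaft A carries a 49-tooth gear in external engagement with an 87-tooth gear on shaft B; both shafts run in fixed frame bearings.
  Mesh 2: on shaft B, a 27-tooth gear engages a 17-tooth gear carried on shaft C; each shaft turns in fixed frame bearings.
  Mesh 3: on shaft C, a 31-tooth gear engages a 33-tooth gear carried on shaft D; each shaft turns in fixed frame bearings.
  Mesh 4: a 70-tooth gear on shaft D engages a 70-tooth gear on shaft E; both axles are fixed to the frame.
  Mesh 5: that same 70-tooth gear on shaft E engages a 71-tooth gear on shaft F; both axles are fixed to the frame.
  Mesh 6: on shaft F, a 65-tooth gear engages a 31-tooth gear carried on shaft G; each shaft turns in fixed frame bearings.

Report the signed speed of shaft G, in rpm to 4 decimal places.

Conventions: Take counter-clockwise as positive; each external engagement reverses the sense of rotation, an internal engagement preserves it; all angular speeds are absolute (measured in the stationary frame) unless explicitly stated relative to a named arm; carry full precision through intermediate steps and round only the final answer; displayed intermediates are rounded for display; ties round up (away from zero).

+635.7873 rpm

6-mesh fixed-axis compound train (all bearings frame-fixed)
mesh 1 [49T→87T]: ω = 366.0000×49/87 = 206.1379 rpm, sense flips to −
mesh 2 [27T→17T]: ω = 206.1379×27/17 = 327.3955 rpm, sense flips to +
mesh 3 [31T→33T]: ω = 327.3955×31/33 = 307.5534 rpm, sense flips to −
mesh 4 [70T→70T]: ω = 307.5534×70/70 = 307.5534 rpm, sense flips to +
mesh 5 [70T→71T]: ω = 307.5534×70/71 = 303.2216 rpm, sense flips to −
mesh 6 [65T→31T]: ω = 303.2216×65/31 = 635.7873 rpm, sense flips to +
signed output speed = +635.7873 rpm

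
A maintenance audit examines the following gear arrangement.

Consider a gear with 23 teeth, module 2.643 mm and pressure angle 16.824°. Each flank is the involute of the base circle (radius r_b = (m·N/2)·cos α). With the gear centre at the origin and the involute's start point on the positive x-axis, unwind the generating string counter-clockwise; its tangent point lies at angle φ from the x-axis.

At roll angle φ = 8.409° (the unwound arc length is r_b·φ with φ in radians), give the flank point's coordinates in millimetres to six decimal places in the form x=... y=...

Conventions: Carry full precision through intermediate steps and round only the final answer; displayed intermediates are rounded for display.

x=29.405216 y=0.030592

class = single-mesh tooth geometry [base-circle involute, m = 2.643, 23T]
pitch radius r_p = m·N/2 = 2.643·23/2 = 30.394500
base radius r_b = r_p·cos α = 30.394500·cos 16.824° = 29.093565
roll angle φ = 8.409° = 0.14676474 rad
x = r_b·(cos φ + φ·sin φ) = 29.405216
y = r_b·(sin φ − φ·cos φ) = 0.030592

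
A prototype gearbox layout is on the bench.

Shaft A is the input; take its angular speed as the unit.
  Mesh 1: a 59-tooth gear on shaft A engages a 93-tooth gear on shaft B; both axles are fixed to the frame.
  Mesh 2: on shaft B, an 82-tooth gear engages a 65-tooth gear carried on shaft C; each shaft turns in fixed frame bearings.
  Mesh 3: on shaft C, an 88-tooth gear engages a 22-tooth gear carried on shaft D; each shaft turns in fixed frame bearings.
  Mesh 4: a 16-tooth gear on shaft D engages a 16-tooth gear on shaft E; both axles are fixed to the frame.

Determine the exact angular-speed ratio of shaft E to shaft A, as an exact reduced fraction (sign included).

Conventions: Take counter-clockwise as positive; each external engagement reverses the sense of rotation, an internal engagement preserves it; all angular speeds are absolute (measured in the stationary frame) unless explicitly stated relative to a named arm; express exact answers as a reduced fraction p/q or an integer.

19352/6045

class = fixed-axis compound train [4 meshes; 4 ratios multiply, 4 sense flips]
mesh 1 [59T→93T]: running ratio 59/93, sense −
mesh 2 [82T→65T]: running ratio 4838/6045, sense +
mesh 3 [88T→22T]: running ratio 19352/6045, sense −
mesh 4 [16T→16T]: running ratio 19352/6045, sense +
ω_out/ω_in = 19352/6045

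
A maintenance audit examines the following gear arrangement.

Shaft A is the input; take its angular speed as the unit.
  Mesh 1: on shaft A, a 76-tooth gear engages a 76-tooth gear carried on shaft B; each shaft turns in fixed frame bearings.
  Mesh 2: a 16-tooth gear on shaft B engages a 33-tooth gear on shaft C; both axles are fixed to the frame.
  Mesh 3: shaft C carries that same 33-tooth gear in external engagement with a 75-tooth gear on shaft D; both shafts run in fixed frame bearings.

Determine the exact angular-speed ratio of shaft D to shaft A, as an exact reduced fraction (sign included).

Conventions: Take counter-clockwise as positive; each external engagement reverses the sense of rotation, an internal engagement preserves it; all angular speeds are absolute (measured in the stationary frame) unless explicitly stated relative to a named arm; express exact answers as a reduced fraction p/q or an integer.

class = fixed-axis compound train [3 meshes; 3 ratios multiply, 3 sense flips]
mesh 1 [76T→76T]: running ratio 1, sense −
mesh 2 [16T→33T]: running ratio 16/33, sense +
mesh 3 [33T→75T]: running ratio 16/75, sense −
ω_out/ω_in = -16/75

-16/75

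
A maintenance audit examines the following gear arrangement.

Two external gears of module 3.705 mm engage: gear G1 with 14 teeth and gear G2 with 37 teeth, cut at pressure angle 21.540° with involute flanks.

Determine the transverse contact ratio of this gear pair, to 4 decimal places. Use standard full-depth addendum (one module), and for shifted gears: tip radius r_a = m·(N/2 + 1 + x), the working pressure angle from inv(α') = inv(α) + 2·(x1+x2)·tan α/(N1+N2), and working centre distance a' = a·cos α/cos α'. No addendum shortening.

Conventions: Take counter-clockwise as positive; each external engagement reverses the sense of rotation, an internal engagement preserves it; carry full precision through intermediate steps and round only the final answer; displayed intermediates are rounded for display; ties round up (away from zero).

1.5257

topology: single-mesh involute geometry — m = 3.705, 14T/37T pair
base radii: r_b1 = 24.123738, r_b2 = 63.755593
tip radii: r_a1 = 29.640000, r_a2 = 72.247500
no profile shift: α' = α, a' = a
action lengths: √(r_a1²−r_b1²) = 17.221349, √(r_a2²−r_b2²) = 33.984197
base pitch p_b = π·m·cos α = 10.826708
CR = (17.221349 + 33.984197 − 94.477500·sin 21.54000°)/10.826708 = 1.525678
contact ratio ≈ 1.5257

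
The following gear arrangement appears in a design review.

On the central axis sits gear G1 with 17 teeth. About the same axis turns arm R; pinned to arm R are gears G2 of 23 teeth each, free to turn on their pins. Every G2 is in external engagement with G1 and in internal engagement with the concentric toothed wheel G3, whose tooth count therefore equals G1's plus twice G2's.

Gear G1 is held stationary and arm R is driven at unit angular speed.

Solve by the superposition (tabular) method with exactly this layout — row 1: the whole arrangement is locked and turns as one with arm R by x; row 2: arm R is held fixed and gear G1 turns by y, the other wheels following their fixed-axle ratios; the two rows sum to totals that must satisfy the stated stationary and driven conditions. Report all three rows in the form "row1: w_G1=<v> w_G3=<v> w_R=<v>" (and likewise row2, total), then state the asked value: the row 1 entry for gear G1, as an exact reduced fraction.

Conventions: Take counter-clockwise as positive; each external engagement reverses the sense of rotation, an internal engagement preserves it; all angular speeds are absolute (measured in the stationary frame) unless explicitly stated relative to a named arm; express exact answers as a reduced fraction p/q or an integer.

row1: w_G1=1 w_G3=1 w_R=1
row2: w_G1=-1 w_G3=17/63 w_R=0
total: w_G1=0 w_G3=80/63 w_R=1
asked value: 1

class = planetary set [G3 = 17+2·23 = 63; Willis about the carrier]
superposition row 1 [locked train]: every member turns x
row 2 — arm fixed, fixed-axis ratios: sun y, ring −(17/63)·y, arm 0
boundary: total ω_sun = x + y = 0 and total ω_arm = x = 1  ⇒  y = -1, x = 1
row 2 ring = −(17/63)·(-1) = 17/63
totals (row 1 + row 2): sun 1 + (-1) = 0, ring 1 + 17/63 = 80/63, arm 1 + 0 = 1
asked cell (row1, sun) = 1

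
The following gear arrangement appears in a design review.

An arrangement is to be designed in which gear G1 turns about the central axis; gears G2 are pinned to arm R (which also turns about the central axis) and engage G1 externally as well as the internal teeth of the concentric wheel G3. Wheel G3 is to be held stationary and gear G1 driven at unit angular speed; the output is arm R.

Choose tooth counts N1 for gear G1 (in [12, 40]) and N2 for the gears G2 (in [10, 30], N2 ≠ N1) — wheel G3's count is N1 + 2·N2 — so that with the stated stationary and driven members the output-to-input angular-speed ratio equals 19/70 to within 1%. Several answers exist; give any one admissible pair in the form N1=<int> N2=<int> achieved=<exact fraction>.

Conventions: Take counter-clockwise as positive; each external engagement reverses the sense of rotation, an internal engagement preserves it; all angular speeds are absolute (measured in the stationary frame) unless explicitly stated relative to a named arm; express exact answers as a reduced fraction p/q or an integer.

design class (target 19/70): planetary set
Willis with ω_ring = 0: ω_arm/ω_sun = N1/(N1+N3); set equal to 19/70  ⇒  N3/N1 = 1/(19/70) − 1 = 51/19
N3 = N1 + 2·N2  ⇒  N2/N1 = (N3/N1 − 1)/2 = (51/19 − 1)/2 = 16/19
smallest multiple with N1 ≥ 12 and N2 ≥ 10: k = 1  ⇒  N1 = 1·19 = 19, N2 = 1·16 = 16 (N1 ≤ 40, N2 ≤ 30, N2 ≠ N1 ✓), N3 = 19 + 2·16 = 51
check: N1/(N1+N3) with N1 = 19, N3 = 51 gives 19/70; |achieved − target| = 0 ≤ 19/7000 ✓

N1=19 N2=16 achieved=19/70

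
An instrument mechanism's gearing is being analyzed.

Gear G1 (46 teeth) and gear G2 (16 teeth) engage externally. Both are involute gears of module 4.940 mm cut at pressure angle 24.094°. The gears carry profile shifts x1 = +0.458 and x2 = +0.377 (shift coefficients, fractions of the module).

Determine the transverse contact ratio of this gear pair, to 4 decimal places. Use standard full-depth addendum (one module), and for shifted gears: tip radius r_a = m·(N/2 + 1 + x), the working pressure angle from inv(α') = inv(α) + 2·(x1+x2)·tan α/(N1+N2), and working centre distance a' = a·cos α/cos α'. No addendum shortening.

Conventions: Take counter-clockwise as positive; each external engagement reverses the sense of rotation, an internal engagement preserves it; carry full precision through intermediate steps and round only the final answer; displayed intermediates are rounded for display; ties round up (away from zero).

topology: single-mesh involute geometry — m = 4.940, 46T/16T pair
base radii: r_b1 = 103.721077, r_b2 = 36.076896
tip radii: r_a1 = 120.822520, r_a2 = 46.322380
inv(α') = inv(24.094°) + 2·(+0.458+0.377)·tan α/(46+16) = 0.03872176  ⇒  α' = 27.09565°
a' = a·cos α / cos α' = 153.1400·cos 24.094°/cos 27.09565° = 157.032728
action lengths: √(r_a1²−r_b1²) = 61.967891, √(r_a2²−r_b2²) = 29.055472
base pitch p_b = π·m·cos α = 14.167364
CR = (61.967891 + 29.055472 − 157.032728·sin 27.09565°)/14.167364 = 1.376298
contact ratio ≈ 1.3763

1.3763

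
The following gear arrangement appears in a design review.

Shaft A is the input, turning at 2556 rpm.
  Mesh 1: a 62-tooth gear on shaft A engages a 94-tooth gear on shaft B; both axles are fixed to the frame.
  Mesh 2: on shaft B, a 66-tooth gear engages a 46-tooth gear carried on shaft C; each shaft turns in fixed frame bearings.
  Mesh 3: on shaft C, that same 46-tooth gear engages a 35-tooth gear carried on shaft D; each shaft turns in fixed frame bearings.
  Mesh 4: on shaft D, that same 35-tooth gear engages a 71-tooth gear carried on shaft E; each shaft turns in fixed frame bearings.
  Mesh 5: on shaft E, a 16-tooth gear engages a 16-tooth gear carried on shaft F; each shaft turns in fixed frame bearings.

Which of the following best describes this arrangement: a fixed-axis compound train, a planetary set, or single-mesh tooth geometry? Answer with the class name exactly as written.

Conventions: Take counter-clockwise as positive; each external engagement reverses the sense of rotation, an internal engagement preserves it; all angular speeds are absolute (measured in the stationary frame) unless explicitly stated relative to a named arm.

5-mesh fixed-axis compound train (all bearings frame-fixed)
classification: fixed-axis compound train

fixed-axis compound train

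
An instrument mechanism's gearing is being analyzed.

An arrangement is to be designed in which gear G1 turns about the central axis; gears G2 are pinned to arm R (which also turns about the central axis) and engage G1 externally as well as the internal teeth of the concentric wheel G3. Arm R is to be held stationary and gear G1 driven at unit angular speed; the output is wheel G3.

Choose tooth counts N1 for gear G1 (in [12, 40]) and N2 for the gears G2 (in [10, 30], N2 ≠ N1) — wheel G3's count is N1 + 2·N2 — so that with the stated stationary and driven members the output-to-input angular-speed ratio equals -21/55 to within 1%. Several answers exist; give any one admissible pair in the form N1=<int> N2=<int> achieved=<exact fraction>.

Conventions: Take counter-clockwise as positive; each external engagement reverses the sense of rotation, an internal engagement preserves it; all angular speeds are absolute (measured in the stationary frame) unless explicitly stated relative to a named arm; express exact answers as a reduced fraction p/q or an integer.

class = planetary set [ratio -21/55 wanted; Willis about the carrier]
Willis with ω_arm = 0: ω_ring/ω_sun = −N1/N3; set equal to -21/55  ⇒  N3/N1 = −1/(-21/55) = 55/21
N3 = N1 + 2·N2  ⇒  N2/N1 = (N3/N1 − 1)/2 = (55/21 − 1)/2 = 17/21
smallest multiple with N1 ≥ 12 and N2 ≥ 10: k = 1  ⇒  N1 = 1·21 = 21, N2 = 1·17 = 17 (N1 ≤ 40, N2 ≤ 30, N2 ≠ N1 ✓), N3 = 21 + 2·17 = 55
check: −N1/N3 with N1 = 21, N3 = 55 gives -21/55; |achieved − target| = 0 ≤ 21/5500 ✓

N1=21 N2=17 achieved=-21/55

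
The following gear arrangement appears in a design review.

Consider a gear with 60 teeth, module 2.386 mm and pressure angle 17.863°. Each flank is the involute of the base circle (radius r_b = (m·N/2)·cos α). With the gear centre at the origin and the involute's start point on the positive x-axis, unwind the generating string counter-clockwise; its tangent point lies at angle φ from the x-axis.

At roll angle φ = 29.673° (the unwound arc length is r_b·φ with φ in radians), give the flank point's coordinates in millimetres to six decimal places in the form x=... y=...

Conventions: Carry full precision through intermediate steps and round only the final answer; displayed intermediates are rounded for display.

x=76.662296 y=3.070690

single-mesh involute tooth geometry (60T wheel at module 2.386)
pitch radius r_p = m·N/2 = 2.386·60/2 = 71.580000
base radius r_b = r_p·cos α = 71.580000·cos 17.863° = 68.129321
roll angle φ = 29.673° = 0.51789155 rad
x = r_b·(cos φ + φ·sin φ) = 76.662296
y = r_b·(sin φ − φ·cos φ) = 3.070690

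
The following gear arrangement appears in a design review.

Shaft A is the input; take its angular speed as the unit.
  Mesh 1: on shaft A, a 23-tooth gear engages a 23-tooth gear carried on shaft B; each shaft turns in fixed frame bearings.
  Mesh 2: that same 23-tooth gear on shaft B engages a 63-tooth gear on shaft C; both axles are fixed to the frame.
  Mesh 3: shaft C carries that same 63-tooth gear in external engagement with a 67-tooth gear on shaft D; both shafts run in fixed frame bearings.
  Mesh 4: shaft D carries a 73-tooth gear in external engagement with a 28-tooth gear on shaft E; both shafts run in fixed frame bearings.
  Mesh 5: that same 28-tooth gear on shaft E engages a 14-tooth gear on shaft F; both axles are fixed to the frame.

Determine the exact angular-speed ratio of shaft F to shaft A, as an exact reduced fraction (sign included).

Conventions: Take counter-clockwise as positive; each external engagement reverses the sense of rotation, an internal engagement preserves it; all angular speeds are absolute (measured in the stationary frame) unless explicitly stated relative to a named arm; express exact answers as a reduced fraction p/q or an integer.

-1679/938

class = fixed-axis compound train [5 meshes; 5 ratios multiply, 5 sense flips]
mesh 1 [23T→23T]: running ratio 1, sense −
mesh 2 [23T→63T]: running ratio 23/63, sense +
mesh 3 [63T→67T]: running ratio 23/67, sense −
mesh 4 [73T→28T]: running ratio 1679/1876, sense +
mesh 5 [28T→14T]: running ratio 1679/938, sense −
ω_out/ω_in = -1679/938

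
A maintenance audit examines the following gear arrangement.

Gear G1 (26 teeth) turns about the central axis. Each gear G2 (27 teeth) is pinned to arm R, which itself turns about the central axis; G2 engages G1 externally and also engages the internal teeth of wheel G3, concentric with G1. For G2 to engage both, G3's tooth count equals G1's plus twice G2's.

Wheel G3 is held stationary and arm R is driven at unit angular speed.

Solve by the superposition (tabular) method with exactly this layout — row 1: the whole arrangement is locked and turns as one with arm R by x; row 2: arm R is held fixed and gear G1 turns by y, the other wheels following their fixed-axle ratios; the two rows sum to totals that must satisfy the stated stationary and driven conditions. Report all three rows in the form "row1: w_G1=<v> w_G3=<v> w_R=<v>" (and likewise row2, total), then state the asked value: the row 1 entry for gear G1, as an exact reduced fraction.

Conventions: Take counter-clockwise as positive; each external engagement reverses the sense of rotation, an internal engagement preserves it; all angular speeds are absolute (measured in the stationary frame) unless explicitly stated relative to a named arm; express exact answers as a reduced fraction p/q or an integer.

row1: w_G1=1 w_G3=1 w_R=1
row2: w_G1=40/13 w_G3=-1 w_R=0
total: w_G1=53/13 w_G3=0 w_R=1
asked value: 1

planetary set (26T centre, 27T on arm, 80T internal) — Willis relation
row 1 — lock + rotate with arm: ω_sun = ω_ring = ω_arm = x
superposition row 2 [arm held]: sun y, ring −(26/80)·y, arm 0
boundary: total ω_ring = x − (26/80)·y = 0 and total ω_arm = x = 1  ⇒  y = 40/13, x = 1
row 2 ring = −(26/80)·40/13 = -1
totals (row 1 + row 2): sun 1 + 40/13 = 53/13, ring 1 + (-1) = 0, arm 1 + 0 = 1
asked cell (row1, sun) = 1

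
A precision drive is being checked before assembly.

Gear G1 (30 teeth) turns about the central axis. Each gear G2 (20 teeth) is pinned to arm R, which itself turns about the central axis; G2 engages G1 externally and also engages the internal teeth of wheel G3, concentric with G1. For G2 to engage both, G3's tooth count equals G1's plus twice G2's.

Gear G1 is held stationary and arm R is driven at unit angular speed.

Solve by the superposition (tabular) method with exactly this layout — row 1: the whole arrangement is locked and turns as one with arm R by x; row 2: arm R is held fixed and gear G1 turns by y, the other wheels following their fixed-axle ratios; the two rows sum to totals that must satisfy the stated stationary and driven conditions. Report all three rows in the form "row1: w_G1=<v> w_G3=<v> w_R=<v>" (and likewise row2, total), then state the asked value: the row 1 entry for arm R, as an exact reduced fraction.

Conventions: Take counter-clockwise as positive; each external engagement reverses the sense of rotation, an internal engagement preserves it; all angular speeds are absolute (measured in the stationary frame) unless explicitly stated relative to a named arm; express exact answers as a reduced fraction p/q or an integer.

row1: w_G1=1 w_G3=1 w_R=1
row2: w_G1=-1 w_G3=3/7 w_R=0
total: w_G1=0 w_G3=10/7 w_R=1
asked value: 1

class = planetary set [G3 = 30+2·20 = 70; Willis about the carrier]
row 1 (train locked, turned with arm): all members turn x
row 2 (arm held, sun turns y): ω_ring = −(30/70)·y, ω_arm = 0
boundary: total ω_sun = x + y = 0 and total ω_arm = x = 1  ⇒  y = -1, x = 1
row 2 ring = −(30/70)·(-1) = 3/7
totals (row 1 + row 2): sun 1 + (-1) = 0, ring 1 + 3/7 = 10/7, arm 1 + 0 = 1
asked cell (row1, arm) = 1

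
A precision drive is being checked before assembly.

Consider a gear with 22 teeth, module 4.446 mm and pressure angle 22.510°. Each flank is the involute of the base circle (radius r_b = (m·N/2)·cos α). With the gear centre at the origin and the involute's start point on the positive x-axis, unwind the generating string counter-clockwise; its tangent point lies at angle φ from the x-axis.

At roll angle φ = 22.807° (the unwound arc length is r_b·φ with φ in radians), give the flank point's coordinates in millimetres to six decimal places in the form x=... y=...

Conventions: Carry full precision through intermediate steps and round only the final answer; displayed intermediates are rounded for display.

topology: single-mesh involute geometry — m = 4.446, N = 22
pitch radius r_p = m·N/2 = 4.446·22/2 = 48.906000
base radius r_b = r_p·cos α = 48.906000·cos 22.510° = 45.179985
roll angle φ = 22.807° = 0.39805724 rad
x = r_b·(cos φ + φ·sin φ) = 48.618815
y = r_b·(sin φ − φ·cos φ) = 0.934898

x=48.618815 y=0.934898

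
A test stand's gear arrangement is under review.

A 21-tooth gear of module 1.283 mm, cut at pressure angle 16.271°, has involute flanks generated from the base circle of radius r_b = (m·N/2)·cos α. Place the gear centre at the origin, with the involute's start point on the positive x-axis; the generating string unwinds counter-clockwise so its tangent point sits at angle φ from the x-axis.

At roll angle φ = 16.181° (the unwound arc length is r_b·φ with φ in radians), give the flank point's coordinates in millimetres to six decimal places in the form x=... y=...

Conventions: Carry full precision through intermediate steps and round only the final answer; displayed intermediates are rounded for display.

x=13.437394 y=0.096321

single-mesh involute tooth geometry (21T wheel at module 1.283)
pitch radius r_p = m·N/2 = 1.283·21/2 = 13.471500
base radius r_b = r_p·cos α = 13.471500·cos 16.271° = 12.931929
roll angle φ = 16.181° = 0.28241173 rad
x = r_b·(cos φ + φ·sin φ) = 13.437394
y = r_b·(sin φ − φ·cos φ) = 0.096321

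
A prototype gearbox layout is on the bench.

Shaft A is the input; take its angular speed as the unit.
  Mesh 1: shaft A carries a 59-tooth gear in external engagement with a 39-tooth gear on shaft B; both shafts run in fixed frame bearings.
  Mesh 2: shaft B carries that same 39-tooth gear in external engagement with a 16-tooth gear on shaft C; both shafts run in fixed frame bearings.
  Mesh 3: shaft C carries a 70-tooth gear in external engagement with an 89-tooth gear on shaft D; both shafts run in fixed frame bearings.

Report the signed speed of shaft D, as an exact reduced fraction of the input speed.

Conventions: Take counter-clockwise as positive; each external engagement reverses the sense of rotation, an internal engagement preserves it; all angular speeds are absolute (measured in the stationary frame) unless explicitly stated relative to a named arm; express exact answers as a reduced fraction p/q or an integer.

-2065/712

3-mesh fixed-axis compound train (all bearings frame-fixed)
mesh 1 [59T→39T]: |ω|/ω_in = 1×59/39 = 59/39, sense flips to −
mesh 2 [39T→16T]: |ω|/ω_in = (59/39)×39/16 = 59/16, sense flips to +
mesh 3 [70T→89T]: |ω|/ω_in = (59/16)×70/89 = 2065/712, sense flips to −
signed output speed (× input speed) = -2065/712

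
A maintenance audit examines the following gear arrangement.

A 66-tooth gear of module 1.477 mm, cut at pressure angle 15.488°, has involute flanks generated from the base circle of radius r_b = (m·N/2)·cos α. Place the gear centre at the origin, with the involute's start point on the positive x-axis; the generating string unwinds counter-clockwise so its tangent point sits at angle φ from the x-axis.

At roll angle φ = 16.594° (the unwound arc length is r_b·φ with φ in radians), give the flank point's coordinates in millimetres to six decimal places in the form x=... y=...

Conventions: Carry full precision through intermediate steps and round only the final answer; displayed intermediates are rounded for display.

x=48.899880 y=0.377179

recognized (one wheel, involute flank): single-mesh tooth geometry, m = 1.477, N = 66
pitch radius r_p = m·N/2 = 1.477·66/2 = 48.741000
base radius r_b = r_p·cos α = 48.741000·cos 15.488° = 46.971039
roll angle φ = 16.594° = 0.28961994 rad
x = r_b·(cos φ + φ·sin φ) = 48.899880
y = r_b·(sin φ − φ·cos φ) = 0.377179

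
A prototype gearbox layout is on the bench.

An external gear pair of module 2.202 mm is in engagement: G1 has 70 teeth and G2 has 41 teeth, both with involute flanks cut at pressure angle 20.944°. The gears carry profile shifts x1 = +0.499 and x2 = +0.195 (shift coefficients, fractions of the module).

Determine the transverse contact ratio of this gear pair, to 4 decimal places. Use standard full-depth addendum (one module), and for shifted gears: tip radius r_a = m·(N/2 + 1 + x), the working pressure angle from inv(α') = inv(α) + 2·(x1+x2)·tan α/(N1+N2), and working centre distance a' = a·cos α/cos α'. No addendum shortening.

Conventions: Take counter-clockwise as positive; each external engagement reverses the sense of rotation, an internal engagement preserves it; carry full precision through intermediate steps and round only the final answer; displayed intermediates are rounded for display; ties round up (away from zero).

1.6382

single-mesh involute tooth geometry (70T engaging 41T at module 2.202)
base radii: r_b1 = 71.978004, r_b2 = 42.158545
tip radii: r_a1 = 80.370798, r_a2 = 47.772390
inv(α') = inv(20.944°) + 2·(+0.499+0.195)·tan α/(70+41) = 0.02198731  ⇒  α' = 22.65668°
a' = a·cos α / cos α' = 122.2110·cos 20.944°/cos 22.65668° = 123.681067
action lengths: √(r_a1²−r_b1²) = 35.757966, √(r_a2²−r_b2²) = 22.469052
base pitch p_b = π·m·cos α = 6.460731
CR = (35.757966 + 22.469052 − 123.681067·sin 22.65668°)/6.460731 = 1.638209
contact ratio ≈ 1.6382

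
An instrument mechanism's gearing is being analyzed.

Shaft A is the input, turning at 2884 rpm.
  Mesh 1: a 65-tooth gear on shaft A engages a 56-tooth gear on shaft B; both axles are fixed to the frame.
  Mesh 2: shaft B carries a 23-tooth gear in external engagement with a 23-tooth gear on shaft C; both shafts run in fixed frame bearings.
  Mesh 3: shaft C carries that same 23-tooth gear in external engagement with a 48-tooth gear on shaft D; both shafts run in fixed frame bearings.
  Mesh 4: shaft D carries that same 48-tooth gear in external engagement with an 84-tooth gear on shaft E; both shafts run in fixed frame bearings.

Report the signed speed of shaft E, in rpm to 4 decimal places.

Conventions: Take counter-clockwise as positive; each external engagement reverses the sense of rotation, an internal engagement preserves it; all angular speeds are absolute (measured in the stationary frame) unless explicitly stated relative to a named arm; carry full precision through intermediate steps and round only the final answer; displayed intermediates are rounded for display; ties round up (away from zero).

+916.5774 rpm

4-mesh fixed-axis compound train (all bearings frame-fixed)
mesh 1 [65T→56T]: ω = 2884.0000×65/56 = 3347.5000 rpm, sense flips to −
mesh 2 [23T→23T]: ω = 3347.5000×23/23 = 3347.5000 rpm, sense flips to +
mesh 3 [23T→48T]: ω = 3347.5000×23/48 = 1604.0104 rpm, sense flips to −
mesh 4 [48T→84T]: ω = 1604.0104×48/84 = 916.5774 rpm, sense flips to +
signed output speed = +916.5774 rpm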